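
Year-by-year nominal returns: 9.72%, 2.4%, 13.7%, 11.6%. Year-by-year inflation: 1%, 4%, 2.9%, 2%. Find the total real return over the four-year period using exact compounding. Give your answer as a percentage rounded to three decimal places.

29.312%

Nominal growth factor = 1.0972 × 1.0240 × 1.1370 × 1.1160 = 1.425642
Price-level growth factor = 1.0100 × 1.0400 × 1.0290 × 1.0200 = 1.102479
Real growth factor = 1.425642 / 1.102479 = 1.293124
Total real return = 1.293124 − 1 → 29.312%.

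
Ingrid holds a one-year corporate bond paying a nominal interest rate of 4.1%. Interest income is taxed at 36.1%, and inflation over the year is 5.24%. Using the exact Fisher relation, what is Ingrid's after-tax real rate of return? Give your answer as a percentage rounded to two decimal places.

After-tax nominal return = 4.1% × (1 − 0.361) = 2.6199%.
1 + r = 1.026199 / 1.05240 = 0.975104
After-tax real rate = 0.975104 − 1 → -2.49%.

-2.49%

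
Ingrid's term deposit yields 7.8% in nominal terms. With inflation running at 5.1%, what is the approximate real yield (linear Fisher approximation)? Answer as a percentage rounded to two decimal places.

2.70%

r ≈ i − π = 7.8% − 5.1% = 2.70%.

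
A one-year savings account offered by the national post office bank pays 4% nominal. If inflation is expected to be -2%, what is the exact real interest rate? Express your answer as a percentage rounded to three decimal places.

6.122%

By the Fisher equation, 1 + r = (1 + i)/(1 + π).
1 + r = 1.04000 / 0.98000 = 1.061224
r = 1.061224 − 1 = 6.1224%, i.e. 6.122%.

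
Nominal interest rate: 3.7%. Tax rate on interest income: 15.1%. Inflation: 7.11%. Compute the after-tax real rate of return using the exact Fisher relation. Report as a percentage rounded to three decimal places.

After-tax nominal return = 3.7% × (1 − 0.151) = 3.1413%.
1 + r = 1.031413 / 1.07110 = 0.962947
After-tax real rate = 0.962947 − 1 → -3.705%.

-3.705%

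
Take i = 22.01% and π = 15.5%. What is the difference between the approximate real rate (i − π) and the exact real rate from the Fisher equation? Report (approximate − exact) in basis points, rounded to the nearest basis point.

Approximate: r ≈ 22.010% − 15.500% = 6.5100%
Exact: (1 + 0.2201)/(1 + 0.1550) − 1 = 5.6364%
Error = 6.5100% − 5.6364% = 0.8736% → 87 basis points.

87 basis points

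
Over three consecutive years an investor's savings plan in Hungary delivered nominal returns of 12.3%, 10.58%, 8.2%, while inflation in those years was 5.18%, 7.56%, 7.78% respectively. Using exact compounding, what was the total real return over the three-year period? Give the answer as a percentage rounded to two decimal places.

Compound the nominal returns: 1.1230 × 1.1058 × 1.0820 = 1.343642.
Compound inflation: 1.0518 × 1.0756 × 1.0778 = 1.219332.
Deflate: 1.343642 / 1.219332 = 1.101949.
Total real return = 1.101949 − 1 → 10.19%.

10.19%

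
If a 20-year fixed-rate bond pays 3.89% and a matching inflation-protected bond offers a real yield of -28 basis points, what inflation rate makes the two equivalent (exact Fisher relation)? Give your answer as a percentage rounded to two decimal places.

(1 + π) = (1 + i)/(1 + r) = 1.03890 / 0.99720 = 1.041817
Break-even inflation = 1.041817 − 1 → 4.18%.

4.18%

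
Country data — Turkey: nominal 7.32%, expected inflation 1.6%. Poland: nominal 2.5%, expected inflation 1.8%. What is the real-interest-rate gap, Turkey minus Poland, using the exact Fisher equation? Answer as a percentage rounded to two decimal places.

4.94%

Turkey: (1 + 0.0732)/(1 + 0.0160) − 1 = 5.6299%
Poland: (1 + 0.0250)/(1 + 0.0180) − 1 = 0.6876%
Differential = 5.6299% − 0.6876% = 4.9423% → 4.94%.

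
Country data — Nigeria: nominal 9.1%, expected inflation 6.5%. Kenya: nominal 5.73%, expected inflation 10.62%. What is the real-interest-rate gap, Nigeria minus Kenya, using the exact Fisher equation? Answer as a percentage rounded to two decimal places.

Nigeria: (1 + 0.0910)/(1 + 0.0650) − 1 = 2.4413%
Kenya: (1 + 0.0573)/(1 + 0.1062) − 1 = -4.4205%
Differential = 2.4413% − (-4.4205%) = 6.8619% → 6.86%.

6.86%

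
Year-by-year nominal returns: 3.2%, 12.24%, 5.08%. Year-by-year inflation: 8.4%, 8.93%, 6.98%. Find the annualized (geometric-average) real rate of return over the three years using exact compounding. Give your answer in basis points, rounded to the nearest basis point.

-123 basis points

Nominal growth factor = 1.0320 × 1.1224 × 1.0508 = 1.21715929
Price-level growth factor = 1.0840 × 1.0893 × 1.0698 = 1.26322112
Real growth factor = 1.21715929 / 1.26322112 = 0.96353621
Annualized real rate = 0.96353621^(1/3) − 1 = -1.2305% → -123 basis points.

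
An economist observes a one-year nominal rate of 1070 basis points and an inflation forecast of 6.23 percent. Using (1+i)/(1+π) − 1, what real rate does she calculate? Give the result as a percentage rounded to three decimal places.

4.208%

1 + r = 1.10700 / 1.06230 = 1.042079
r = 1.042079 − 1 = 4.2079%, i.e. 4.208%.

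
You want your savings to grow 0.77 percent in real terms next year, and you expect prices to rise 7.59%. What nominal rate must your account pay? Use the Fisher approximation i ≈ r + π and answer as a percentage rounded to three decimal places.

8.360%

i ≈ r + π = 0.77% + 7.59% = 8.360%.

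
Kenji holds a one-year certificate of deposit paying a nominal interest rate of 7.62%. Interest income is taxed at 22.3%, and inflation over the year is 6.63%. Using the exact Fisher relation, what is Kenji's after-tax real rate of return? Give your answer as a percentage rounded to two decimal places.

-0.67%

After-tax nominal return = 7.62% × (1 − 0.223) = 5.92074%.
1 + r = 1.0592074 / 1.06630 = 0.993348
After-tax real rate = 0.993348 − 1 → -0.67%.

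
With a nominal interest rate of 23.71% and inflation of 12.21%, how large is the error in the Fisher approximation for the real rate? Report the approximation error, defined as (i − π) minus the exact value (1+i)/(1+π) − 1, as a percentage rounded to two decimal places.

Approximate: r ≈ 23.710% − 12.210% = 11.5000%
Exact: (1 + 0.2371)/(1 + 0.1221) − 1 = 10.2486%
Error = 11.5000% − 10.2486% = 1.2514% → 1.25%.

1.25%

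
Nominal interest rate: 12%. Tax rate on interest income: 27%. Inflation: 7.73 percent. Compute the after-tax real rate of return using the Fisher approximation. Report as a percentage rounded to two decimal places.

1.03%

After-tax nominal return = 12% × (1 − 0.27) = 8.7600%.
r ≈ 8.7600% − 7.73% → 1.03%.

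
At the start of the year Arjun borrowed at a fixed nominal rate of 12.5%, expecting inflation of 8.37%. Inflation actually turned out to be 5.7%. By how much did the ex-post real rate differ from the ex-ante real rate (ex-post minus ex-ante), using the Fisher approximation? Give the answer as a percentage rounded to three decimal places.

Ex-ante: 12.5% − 8.37% = 4.130%
Ex-post: 12.5% − 5.7% = 6.800%
Difference (ex-post − ex-ante) = 2.6700% → 2.670%.

2.670%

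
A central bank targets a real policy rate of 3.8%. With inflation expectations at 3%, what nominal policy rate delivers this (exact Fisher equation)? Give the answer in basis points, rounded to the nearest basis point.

(1 + i) = (1 + r)(1 + π) = 1.03800 × 1.03000 = 1.06914
i = 1.06914 − 1, so the required nominal rate is 691 basis points.

691 basis points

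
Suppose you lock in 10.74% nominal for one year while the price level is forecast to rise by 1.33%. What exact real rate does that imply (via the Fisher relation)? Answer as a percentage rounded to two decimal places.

9.29%

1 + r = 1.10740 / 1.01330 = 1.092865
r = 1.092865 − 1 = 9.2865%, i.e. 9.29%.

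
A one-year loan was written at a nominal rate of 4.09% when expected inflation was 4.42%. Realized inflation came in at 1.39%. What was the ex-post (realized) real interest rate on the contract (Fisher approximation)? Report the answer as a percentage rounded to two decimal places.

2.70%

Ex-post: 4.09% − 1.39% = 2.700%
So the realized real rate is 2.70%.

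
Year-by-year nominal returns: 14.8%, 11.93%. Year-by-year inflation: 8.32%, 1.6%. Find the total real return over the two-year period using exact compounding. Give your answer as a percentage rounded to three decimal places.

16.758%

Compound the nominal returns: 1.1480 × 1.1193 = 1.284956.
Compound inflation: 1.0832 × 1.0160 = 1.100531.
Deflate: 1.284956 / 1.100531 = 1.167578.
Total real return = 1.167578 − 1 → 16.758%.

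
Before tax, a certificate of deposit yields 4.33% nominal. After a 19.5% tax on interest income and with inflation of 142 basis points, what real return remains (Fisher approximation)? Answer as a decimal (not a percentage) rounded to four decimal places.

After-tax nominal return = 4.33% × (1 − 0.195) = 3.48565%.
r ≈ 3.48565% − 1.42% → 0.0207.

0.0207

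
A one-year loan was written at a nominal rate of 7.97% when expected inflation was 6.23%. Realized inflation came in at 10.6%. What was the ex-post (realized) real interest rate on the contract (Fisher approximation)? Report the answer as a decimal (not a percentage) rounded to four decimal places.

Ex-post: 7.97% − 10.6% = -2.630%
So the realized real rate is -0.0263.

-0.0263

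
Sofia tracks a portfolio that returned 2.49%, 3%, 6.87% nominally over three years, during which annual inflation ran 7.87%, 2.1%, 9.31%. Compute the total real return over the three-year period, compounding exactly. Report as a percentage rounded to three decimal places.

Nominal growth factor = 1.0249 × 1.0300 × 1.0687 = 1.1281699
Price-level growth factor = 1.0787 × 1.0210 × 1.0931 = 1.2038886
Real growth factor = 1.1281699 / 1.2038886 = 0.9371049
Total real return = 0.9371049 − 1 → -6.290%.

-6.290%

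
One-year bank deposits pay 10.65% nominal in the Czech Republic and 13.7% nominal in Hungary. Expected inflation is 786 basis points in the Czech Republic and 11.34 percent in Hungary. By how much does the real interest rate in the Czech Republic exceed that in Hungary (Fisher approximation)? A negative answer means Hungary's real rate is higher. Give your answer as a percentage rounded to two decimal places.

The Czech Republic: 10.65% − 7.86% = 2.790%
Hungary: 13.7% − 11.34% = 2.360%
Differential = 0.430% → 0.43%.

0.43%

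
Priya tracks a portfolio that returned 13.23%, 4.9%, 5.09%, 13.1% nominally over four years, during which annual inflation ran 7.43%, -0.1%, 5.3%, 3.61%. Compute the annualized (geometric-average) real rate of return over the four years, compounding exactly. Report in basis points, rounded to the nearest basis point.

479 basis points

Compound the nominal returns: 1.1323 × 1.0490 × 1.0509 × 1.1310 = 1.41176039.
Compound inflation: 1.0743 × 0.9990 × 1.0530 × 1.0361 = 1.17090351.
Deflate: 1.41176039 / 1.17090351 = 1.20570173.
Annualized real rate = 1.20570173^(1/4) − 1 = 4.7876% → 479 basis points.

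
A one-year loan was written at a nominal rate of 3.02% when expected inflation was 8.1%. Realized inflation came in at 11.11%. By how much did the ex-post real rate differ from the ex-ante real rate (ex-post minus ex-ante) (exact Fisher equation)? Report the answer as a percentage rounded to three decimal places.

-2.582%

Ex-ante: (1 + 0.0302)/(1 + 0.0810) − 1 = -4.6994%
Ex-post: (1 + 0.0302)/(1 + 0.1111) − 1 = -7.2811%
Difference (ex-post − ex-ante) = -2.5817% → -2.582%.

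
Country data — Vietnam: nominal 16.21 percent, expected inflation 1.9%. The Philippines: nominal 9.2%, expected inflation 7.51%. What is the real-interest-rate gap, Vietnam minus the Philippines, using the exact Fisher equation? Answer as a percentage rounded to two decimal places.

12.47%

Vietnam: (1 + 0.1621)/(1 + 0.0190) − 1 = 14.0432%
The Philippines: (1 + 0.0920)/(1 + 0.0751) − 1 = 1.5719%
Differential = 14.0432% − 1.5719% = 12.4712% → 12.47%.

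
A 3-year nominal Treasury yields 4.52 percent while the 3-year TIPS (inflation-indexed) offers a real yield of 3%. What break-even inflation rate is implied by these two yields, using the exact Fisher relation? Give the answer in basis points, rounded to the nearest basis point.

(1 + π) = (1 + i)/(1 + r) = 1.04520 / 1.03000 = 1.014757
Break-even inflation = 1.014757 − 1 → 148 basis points.

148 basis points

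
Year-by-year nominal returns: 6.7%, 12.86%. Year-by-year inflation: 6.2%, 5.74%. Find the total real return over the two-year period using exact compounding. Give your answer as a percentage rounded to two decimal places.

Compound the nominal returns: 1.0670 × 1.1286 = 1.204216.
Compound inflation: 1.0620 × 1.0574 = 1.122959.
Deflate: 1.204216 / 1.122959 = 1.072360.
Total real return = 1.072360 − 1 → 7.24%.

7.24%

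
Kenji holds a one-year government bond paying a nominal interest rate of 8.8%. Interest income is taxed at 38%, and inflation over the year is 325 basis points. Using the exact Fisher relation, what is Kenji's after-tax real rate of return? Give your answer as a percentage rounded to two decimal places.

After-tax nominal return = 8.8% × (1 − 0.38) = 5.4560%.
1 + r = 1.05456 / 1.03250 = 1.021366
After-tax real rate = 1.021366 − 1 → 2.14%.

2.14%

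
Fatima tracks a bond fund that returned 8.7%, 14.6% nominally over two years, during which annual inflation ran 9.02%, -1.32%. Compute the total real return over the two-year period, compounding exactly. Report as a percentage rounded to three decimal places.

15.792%

Compound the nominal returns: 1.0870 × 1.1460 = 1.245702.
Compound inflation: 1.0902 × 0.9868 = 1.075809.
Deflate: 1.245702 / 1.075809 = 1.157921.
Total real return = 1.157921 − 1 → 15.792%.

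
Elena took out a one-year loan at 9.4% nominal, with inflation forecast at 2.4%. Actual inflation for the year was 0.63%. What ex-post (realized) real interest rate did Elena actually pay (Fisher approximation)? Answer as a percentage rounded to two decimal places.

Ex-post: 9.4% − 0.63% = 8.770%
So the realized real rate is 8.77%.

8.77%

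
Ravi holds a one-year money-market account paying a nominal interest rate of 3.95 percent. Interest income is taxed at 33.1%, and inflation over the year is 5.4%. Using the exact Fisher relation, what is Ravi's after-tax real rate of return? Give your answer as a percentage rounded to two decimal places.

-2.62%

After-tax nominal return = 3.95% × (1 − 0.331) = 2.64255%.
1 + r = 1.0264255 / 1.05400 = 0.973838
After-tax real rate = 0.973838 − 1 → -2.62%.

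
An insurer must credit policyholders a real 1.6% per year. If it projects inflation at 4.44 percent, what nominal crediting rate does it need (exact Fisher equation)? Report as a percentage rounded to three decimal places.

6.111%

(1 + i) = (1 + r)(1 + π) = 1.01600 × 1.04440 = 1.0611104
i = 1.0611104 − 1, so the required nominal rate is 6.111%.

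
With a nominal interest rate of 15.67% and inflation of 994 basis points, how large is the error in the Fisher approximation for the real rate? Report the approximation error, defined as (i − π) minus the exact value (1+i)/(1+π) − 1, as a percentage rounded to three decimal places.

Approximate: r ≈ 15.670% − 9.940% = 5.7300%
Exact: (1 + 0.1567)/(1 + 0.0994) − 1 = 5.2119%
Error = 5.7300% − 5.2119% = 0.5181% → 0.518%.

0.518%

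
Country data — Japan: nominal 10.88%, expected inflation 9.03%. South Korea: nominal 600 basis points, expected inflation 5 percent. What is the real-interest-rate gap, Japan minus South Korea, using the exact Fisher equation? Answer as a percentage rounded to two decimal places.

Japan: (1 + 0.1088)/(1 + 0.0903) − 1 = 1.6968%
South Korea: (1 + 0.0600)/(1 + 0.0500) − 1 = 0.9524%
Differential = 1.6968% − 0.9524% = 0.7444% → 0.74%.

0.74%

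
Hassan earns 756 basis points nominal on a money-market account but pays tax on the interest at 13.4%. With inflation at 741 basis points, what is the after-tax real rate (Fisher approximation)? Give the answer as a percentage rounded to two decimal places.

-0.86%

After-tax nominal return = 7.56% × (1 − 0.134) = 6.54696%.
r ≈ 6.54696% − 7.41% → -0.86%.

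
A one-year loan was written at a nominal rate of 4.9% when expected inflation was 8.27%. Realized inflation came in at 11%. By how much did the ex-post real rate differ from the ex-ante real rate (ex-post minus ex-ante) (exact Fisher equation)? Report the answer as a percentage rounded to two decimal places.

-2.38%

Ex-ante: (1 + 0.0490)/(1 + 0.0827) − 1 = -3.1126%
Ex-post: (1 + 0.0490)/(1 + 0.1100) − 1 = -5.4955%
Difference (ex-post − ex-ante) = -2.3829% → -2.38%.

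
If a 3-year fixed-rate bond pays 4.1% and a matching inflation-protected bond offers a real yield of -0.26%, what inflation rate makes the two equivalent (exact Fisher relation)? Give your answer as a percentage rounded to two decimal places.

(1 + π) = (1 + i)/(1 + r) = 1.04100 / 0.99740 = 1.043714
Break-even inflation = 1.043714 − 1 → 4.37%.

4.37%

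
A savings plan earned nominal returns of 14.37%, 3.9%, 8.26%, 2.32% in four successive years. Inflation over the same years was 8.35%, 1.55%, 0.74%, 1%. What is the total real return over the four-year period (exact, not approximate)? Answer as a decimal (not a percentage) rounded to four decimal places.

Nominal growth factor = 1.1437 × 1.0390 × 1.0826 × 1.0232 = 1.316304
Price-level growth factor = 1.0835 × 1.0155 × 1.0074 × 1.0100 = 1.119521
Real growth factor = 1.316304 / 1.119521 = 1.175775
Total real return = 1.175775 − 1 → 0.1758.

0.1758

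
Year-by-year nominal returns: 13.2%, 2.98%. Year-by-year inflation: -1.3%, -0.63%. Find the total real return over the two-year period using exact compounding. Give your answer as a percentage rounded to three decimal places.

Compound the nominal returns: 1.1320 × 1.0298 = 1.165734.
Compound inflation: 0.9870 × 0.9937 = 0.980782.
Deflate: 1.165734 / 0.980782 = 1.188576.
Total real return = 1.188576 − 1 → 18.858%.

18.858%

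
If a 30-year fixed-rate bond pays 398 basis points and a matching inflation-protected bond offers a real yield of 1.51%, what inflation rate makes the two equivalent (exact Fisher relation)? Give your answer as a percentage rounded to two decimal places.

(1 + π) = (1 + i)/(1 + r) = 1.03980 / 1.01510 = 1.024333
Break-even inflation = 1.024333 − 1 → 2.43%.

2.43%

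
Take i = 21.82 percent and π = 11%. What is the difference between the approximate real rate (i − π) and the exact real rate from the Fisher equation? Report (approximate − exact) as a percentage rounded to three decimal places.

1.072%

Approximate: r ≈ 21.820% − 11.000% = 10.8200%
Exact: (1 + 0.2182)/(1 + 0.1100) − 1 = 9.7477%
Error = 10.8200% − 9.7477% = 1.0723% → 1.072%.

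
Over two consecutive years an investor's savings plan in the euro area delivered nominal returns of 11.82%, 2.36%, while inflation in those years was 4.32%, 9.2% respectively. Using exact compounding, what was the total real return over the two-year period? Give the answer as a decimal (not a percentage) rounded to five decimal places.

Nominal growth factor = 1.1182 × 1.0236 = 1.144590
Price-level growth factor = 1.0432 × 1.0920 = 1.139174
Real growth factor = 1.144590 / 1.139174 = 1.004754
Total real return = 1.004754 − 1 → 0.00475.

0.00475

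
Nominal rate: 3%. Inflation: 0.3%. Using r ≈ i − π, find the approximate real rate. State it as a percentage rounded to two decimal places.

r ≈ i − π = 3% − 0.3% = 2.70%.

2.70%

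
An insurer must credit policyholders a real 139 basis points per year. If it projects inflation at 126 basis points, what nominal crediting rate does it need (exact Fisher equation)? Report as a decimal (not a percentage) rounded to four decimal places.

(1 + i) = (1 + r)(1 + π) = 1.01390 × 1.01260 = 1.02667514
i = 1.02667514 − 1, so the required nominal rate is 0.0267.

0.0267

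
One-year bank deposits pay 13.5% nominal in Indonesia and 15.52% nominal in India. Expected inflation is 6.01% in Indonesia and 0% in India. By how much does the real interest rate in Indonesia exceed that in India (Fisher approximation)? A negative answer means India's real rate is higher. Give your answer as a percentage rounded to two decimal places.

Indonesia: 13.5% − 6.01% = 7.490%
India: 15.52% − 0% = 15.520%
Differential = -8.030% → -8.03%.

-8.03%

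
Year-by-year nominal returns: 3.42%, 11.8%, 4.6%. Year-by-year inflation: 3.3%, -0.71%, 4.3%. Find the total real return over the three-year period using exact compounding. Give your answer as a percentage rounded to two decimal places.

13.05%

Nominal growth factor = 1.0342 × 1.1180 × 1.0460 = 1.209422
Price-level growth factor = 1.0330 × 0.9929 × 1.0430 = 1.069769
Real growth factor = 1.209422 / 1.069769 = 1.130545
Total real return = 1.130545 − 1 → 13.05%.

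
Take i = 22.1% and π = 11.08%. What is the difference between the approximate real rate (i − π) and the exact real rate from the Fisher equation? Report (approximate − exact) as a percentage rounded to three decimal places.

Approximate: r ≈ 22.100% − 11.080% = 11.0200%
Exact: (1 + 0.2210)/(1 + 0.1108) − 1 = 9.9208%
Error = 11.0200% − 9.9208% = 1.0992% → 1.099%.

1.099%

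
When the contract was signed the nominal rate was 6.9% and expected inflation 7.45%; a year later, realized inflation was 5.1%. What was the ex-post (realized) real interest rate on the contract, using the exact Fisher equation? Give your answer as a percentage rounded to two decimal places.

1.71%

Ex-post: (1 + 0.0690)/(1 + 0.0510) − 1 = 1.7127%
So the realized real rate is 1.71%.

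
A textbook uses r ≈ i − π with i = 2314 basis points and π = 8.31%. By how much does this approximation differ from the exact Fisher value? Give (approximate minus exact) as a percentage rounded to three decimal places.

1.138%

Approximate: r ≈ 23.140% − 8.310% = 14.8300%
Exact: (1 + 0.2314)/(1 + 0.0831) − 1 = 13.6922%
Error = 14.8300% − 13.6922% = 1.1378% → 1.138%.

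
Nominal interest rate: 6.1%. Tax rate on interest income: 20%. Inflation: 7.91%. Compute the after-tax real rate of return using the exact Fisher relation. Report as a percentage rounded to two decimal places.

After-tax nominal return = 6.1% × (1 − 0.2) = 4.8800%.
1 + r = 1.04880 / 1.07910 = 0.971921
After-tax real rate = 0.971921 − 1 → -2.81%.

-2.81%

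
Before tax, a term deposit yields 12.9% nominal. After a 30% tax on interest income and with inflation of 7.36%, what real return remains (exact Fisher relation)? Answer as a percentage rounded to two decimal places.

1.56%

After-tax nominal return = 12.9% × (1 − 0.3) = 9.0300%.
1 + r = 1.09030 / 1.07360 = 1.015555
After-tax real rate = 1.015555 − 1 → 1.56%.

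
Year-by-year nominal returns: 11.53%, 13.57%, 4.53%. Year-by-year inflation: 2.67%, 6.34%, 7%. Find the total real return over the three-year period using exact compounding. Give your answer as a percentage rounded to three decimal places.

13.337%

Compound the nominal returns: 1.1153 × 1.1357 × 1.0453 = 1.324025.
Compound inflation: 1.0267 × 1.0634 × 1.0700 = 1.168218.
Deflate: 1.324025 / 1.168218 = 1.133371.
Total real return = 1.133371 − 1 → 13.337%.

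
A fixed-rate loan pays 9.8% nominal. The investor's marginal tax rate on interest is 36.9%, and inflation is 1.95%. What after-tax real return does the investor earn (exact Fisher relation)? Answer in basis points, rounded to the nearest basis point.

After-tax nominal return = 9.8% × (1 − 0.369) = 6.1838%.
1 + r = 1.061838 / 1.01950 = 1.041528
After-tax real rate = 1.041528 − 1 → 415 basis points.

415 basis points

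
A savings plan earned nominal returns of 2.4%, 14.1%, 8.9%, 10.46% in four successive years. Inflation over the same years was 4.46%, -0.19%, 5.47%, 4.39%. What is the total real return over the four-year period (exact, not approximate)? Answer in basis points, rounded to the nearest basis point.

Compound the nominal returns: 1.0240 × 1.1410 × 1.0890 × 1.1046 = 1.405460.
Compound inflation: 1.0446 × 0.9981 × 1.0547 × 1.0439 = 1.147921.
Deflate: 1.405460 / 1.147921 = 1.224353.
Total real return = 1.224353 − 1 → 2244 basis points.

2244 basis points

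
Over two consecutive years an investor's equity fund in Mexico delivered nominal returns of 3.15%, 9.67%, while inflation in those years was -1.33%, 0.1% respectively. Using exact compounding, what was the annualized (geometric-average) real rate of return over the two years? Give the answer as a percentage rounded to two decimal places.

Compound the nominal returns: 1.0315 × 1.0967 = 1.13124605.
Compound inflation: 0.9867 × 1.0010 = 0.98768670.
Deflate: 1.13124605 / 0.98768670 = 1.14534908.
Annualized real rate = 1.14534908^(1/2) − 1 = 7.0210% → 7.02%.

7.02%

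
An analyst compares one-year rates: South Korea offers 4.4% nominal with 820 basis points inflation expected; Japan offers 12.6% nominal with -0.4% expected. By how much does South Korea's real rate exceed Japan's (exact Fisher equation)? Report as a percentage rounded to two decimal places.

South Korea: (1 + 0.0440)/(1 + 0.0820) − 1 = -3.5120%
Japan: (1 + 0.1260)/(1 − 0.0040) − 1 = 13.0522%
Differential = -3.5120% − 13.0522% = -16.5642% → -16.56%.

-16.56%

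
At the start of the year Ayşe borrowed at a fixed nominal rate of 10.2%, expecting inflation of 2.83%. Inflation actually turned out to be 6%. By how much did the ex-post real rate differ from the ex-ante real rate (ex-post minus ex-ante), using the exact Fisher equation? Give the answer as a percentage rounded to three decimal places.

Ex-ante: (1 + 0.1020)/(1 + 0.0283) − 1 = 7.1672%
Ex-post: (1 + 0.1020)/(1 + 0.0600) − 1 = 3.9623%
Difference (ex-post − ex-ante) = -3.2049% → -3.205%.

-3.205%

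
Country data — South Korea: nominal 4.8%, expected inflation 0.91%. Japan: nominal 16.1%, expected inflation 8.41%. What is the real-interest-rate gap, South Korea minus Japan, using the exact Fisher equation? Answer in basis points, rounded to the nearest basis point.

-324 basis points

South Korea: (1 + 0.0480)/(1 + 0.0091) − 1 = 3.8549%
Japan: (1 + 0.1610)/(1 + 0.0841) − 1 = 7.0934%
Differential = 3.8549% − 7.0934% = -3.2385% → -324 basis points.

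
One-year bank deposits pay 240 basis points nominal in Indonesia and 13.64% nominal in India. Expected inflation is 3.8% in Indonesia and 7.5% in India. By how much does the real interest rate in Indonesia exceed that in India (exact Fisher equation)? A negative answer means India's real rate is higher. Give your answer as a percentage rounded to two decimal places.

-7.06%

Indonesia: (1 + 0.0240)/(1 + 0.0380) − 1 = -1.3487%
India: (1 + 0.1364)/(1 + 0.0750) − 1 = 5.7116%
Differential = -1.3487% − 5.7116% = -7.0604% → -7.06%.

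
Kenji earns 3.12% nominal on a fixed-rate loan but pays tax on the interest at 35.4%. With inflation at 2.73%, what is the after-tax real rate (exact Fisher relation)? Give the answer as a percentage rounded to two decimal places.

After-tax nominal return = 3.12% × (1 − 0.354) = 2.01552%.
1 + r = 1.0201552 / 1.02730 = 0.993045
After-tax real rate = 0.993045 − 1 → -0.70%.

-0.70%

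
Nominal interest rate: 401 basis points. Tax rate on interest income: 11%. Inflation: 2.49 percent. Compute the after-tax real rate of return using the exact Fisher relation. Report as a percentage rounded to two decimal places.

After-tax nominal return = 4.01% × (1 − 0.11) = 3.5689%.
1 + r = 1.035689 / 1.02490 = 1.010527
After-tax real rate = 1.010527 − 1 → 1.05%.

1.05%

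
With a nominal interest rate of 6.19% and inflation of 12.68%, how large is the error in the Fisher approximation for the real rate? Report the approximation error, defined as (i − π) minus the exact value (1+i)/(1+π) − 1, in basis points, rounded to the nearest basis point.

Approximate: r ≈ 6.190% − 12.680% = -6.4900%
Exact: (1 + 0.0619)/(1 + 0.1268) − 1 = -5.7597%
Error = -6.4900% − (-5.7597%) = -0.7303% → -73 basis points.

-73 basis points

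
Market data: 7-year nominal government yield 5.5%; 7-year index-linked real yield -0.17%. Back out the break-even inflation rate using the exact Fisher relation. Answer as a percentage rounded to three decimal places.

5.680%

(1 + π) = (1 + i)/(1 + r) = 1.05500 / 0.99830 = 1.056797
Break-even inflation = 1.056797 − 1 → 5.680%.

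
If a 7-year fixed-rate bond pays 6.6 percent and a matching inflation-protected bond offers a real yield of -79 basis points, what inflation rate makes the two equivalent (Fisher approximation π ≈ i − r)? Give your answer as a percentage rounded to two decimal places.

π ≈ i − r = 6.6% − (-0.79%) → 7.39%.

7.39%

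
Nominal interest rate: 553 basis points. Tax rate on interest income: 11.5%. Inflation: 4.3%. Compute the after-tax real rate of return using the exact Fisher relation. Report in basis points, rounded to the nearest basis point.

57 basis points

After-tax nominal return = 5.53% × (1 − 0.115) = 4.89405%.
1 + r = 1.0489405 / 1.04300 = 1.005696
After-tax real rate = 1.005696 − 1 → 57 basis points.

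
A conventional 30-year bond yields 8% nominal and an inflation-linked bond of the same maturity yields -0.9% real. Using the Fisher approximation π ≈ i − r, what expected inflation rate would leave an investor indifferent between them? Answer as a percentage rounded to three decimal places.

8.900%

π ≈ i − r = 8% − (-0.9%) → 8.900%.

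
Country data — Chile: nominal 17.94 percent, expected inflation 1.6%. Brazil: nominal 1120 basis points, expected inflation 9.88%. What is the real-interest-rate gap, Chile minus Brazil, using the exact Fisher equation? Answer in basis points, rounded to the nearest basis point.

Chile: (1 + 0.1794)/(1 + 0.0160) − 1 = 16.0827%
Brazil: (1 + 0.1120)/(1 + 0.0988) − 1 = 1.2013%
Differential = 16.0827% − 1.2013% = 14.8814% → 1488 basis points.

1488 basis points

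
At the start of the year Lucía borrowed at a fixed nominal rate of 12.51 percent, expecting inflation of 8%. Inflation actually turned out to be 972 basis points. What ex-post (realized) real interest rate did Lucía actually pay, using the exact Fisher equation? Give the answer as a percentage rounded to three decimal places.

2.543%

Ex-post: (1 + 0.1251)/(1 + 0.0972) − 1 = 2.5428%
So the realized real rate is 2.543%.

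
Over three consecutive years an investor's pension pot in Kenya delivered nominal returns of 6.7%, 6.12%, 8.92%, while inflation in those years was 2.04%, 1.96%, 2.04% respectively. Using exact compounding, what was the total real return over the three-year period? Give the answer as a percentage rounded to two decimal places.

16.17%

Nominal growth factor = 1.0670 × 1.0612 × 1.0892 = 1.233302
Price-level growth factor = 1.0204 × 1.0196 × 1.0204 = 1.061624
Real growth factor = 1.233302 / 1.061624 = 1.161712
Total real return = 1.161712 − 1 → 16.17%.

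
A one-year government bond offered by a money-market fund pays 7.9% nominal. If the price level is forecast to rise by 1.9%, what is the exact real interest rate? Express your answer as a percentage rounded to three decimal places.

By the Fisher relation, 1 + r = (1 + i)/(1 + π).
1 + r = 1.07900 / 1.01900 = 1.058881
r = 1.058881 − 1 = 5.8881%, i.e. 5.888%.

5.888%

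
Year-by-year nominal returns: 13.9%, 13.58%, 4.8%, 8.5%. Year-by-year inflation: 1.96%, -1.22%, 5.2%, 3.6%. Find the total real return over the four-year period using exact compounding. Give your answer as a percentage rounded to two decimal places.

Compound the nominal returns: 1.1390 × 1.1358 × 1.0480 × 1.0850 = 1.471013.
Compound inflation: 1.0196 × 0.9878 × 1.0520 × 1.0360 = 1.097676.
Deflate: 1.471013 / 1.097676 = 1.340116.
Total real return = 1.340116 − 1 → 34.01%.

34.01%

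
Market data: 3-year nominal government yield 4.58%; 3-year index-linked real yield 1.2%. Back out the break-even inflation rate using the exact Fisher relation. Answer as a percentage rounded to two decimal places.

(1 + π) = (1 + i)/(1 + r) = 1.04580 / 1.01200 = 1.033399
Break-even inflation = 1.033399 − 1 → 3.34%.

3.34%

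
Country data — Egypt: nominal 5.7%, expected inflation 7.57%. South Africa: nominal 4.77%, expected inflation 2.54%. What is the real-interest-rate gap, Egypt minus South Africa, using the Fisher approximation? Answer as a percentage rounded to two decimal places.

-4.10%

Egypt: 5.7% − 7.57% = -1.870%
South Africa: 4.77% − 2.54% = 2.230%
Differential = -4.100% → -4.10%.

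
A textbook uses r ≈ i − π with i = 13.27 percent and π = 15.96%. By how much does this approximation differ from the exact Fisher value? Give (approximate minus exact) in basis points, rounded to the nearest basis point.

-37 basis points

Approximate: r ≈ 13.270% − 15.960% = -2.6900%
Exact: (1 + 0.1327)/(1 + 0.1596) − 1 = -2.3198%
Error = -2.6900% − (-2.3198%) = -0.3702% → -37 basis points.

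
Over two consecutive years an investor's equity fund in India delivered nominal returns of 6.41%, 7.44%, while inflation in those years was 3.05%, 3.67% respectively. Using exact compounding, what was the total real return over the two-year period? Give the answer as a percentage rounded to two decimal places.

7.02%

Compound the nominal returns: 1.0641 × 1.0744 = 1.143269.
Compound inflation: 1.0305 × 1.0367 = 1.068319.
Deflate: 1.143269 / 1.068319 = 1.070157.
Total real return = 1.070157 − 1 → 7.02%.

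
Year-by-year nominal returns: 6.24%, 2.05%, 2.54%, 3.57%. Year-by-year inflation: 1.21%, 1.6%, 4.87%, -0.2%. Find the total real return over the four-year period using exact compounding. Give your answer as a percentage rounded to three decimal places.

6.987%

Compound the nominal returns: 1.0624 × 1.0205 × 1.0254 × 1.0357 = 1.151406.
Compound inflation: 1.0121 × 1.0160 × 1.0487 × 0.9980 = 1.076215.
Deflate: 1.151406 / 1.076215 = 1.069866.
Total real return = 1.069866 − 1 → 6.987%.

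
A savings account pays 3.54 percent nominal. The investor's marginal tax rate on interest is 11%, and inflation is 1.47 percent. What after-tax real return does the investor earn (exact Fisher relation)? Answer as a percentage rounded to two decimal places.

1.66%

After-tax nominal return = 3.54% × (1 − 0.11) = 3.1506%.
1 + r = 1.031506 / 1.01470 = 1.016563
After-tax real rate = 1.016563 − 1 → 1.66%.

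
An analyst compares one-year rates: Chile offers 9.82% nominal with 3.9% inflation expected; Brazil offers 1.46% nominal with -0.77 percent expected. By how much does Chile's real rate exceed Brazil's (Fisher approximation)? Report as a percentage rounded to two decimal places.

3.69%

Chile: 9.82% − 3.9% = 5.920%
Brazil: 1.46% − (-0.77%) = 2.230%
Differential = 3.690% → 3.69%.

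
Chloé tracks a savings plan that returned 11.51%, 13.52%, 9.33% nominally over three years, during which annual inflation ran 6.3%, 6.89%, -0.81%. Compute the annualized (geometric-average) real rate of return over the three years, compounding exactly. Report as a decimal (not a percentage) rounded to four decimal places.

0.0709

Nominal growth factor = 1.1151 × 1.1352 × 1.0933 = 1.38396640
Price-level growth factor = 1.0630 × 1.0689 × 0.9919 = 1.12703715
Real growth factor = 1.38396640 / 1.12703715 = 1.22796875
Annualized real rate = 1.22796875^(1/3) − 1 = 7.0851% → 0.0709.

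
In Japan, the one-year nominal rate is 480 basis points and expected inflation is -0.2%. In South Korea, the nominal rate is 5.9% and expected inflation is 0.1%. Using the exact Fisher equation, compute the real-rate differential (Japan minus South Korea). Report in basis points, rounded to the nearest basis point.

Japan: (1 + 0.0480)/(1 − 0.0020) − 1 = 5.0100%
South Korea: (1 + 0.0590)/(1 + 0.0010) − 1 = 5.7942%
Differential = 5.0100% − 5.7942% = -0.7842% → -78 basis points.

-78 basis points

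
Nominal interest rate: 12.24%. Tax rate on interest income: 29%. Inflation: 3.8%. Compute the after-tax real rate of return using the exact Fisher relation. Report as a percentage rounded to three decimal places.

4.711%

After-tax nominal return = 12.24% × (1 − 0.29) = 8.6904%.
1 + r = 1.086904 / 1.03800 = 1.047114
After-tax real rate = 1.047114 − 1 → 4.711%.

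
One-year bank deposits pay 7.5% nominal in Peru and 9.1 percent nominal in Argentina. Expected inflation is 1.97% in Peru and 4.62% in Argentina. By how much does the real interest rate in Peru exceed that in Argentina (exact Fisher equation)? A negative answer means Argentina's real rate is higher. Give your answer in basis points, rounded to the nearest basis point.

114 basis points

Peru: (1 + 0.0750)/(1 + 0.0197) − 1 = 5.4232%
Argentina: (1 + 0.0910)/(1 + 0.0462) − 1 = 4.2822%
Differential = 5.4232% − 4.2822% = 1.1410% → 114 basis points.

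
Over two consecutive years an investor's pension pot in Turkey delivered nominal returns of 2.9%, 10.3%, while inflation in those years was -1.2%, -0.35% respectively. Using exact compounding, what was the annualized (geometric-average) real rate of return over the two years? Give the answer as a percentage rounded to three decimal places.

7.369%

Compound the nominal returns: 1.0290 × 1.1030 = 1.13498700.
Compound inflation: 0.9880 × 0.9965 = 0.98454200.
Deflate: 1.13498700 / 0.98454200 = 1.15280709.
Annualized real rate = 1.15280709^(1/2) − 1 = 7.3689% → 7.369%.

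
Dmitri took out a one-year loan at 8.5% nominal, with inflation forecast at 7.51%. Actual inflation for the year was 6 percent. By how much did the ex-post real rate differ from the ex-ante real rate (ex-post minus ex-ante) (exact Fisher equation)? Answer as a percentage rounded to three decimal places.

Ex-ante: (1 + 0.0850)/(1 + 0.0751) − 1 = 0.9208%
Ex-post: (1 + 0.0850)/(1 + 0.0600) − 1 = 2.3585%
Difference (ex-post − ex-ante) = 1.4376% → 1.438%.

1.438%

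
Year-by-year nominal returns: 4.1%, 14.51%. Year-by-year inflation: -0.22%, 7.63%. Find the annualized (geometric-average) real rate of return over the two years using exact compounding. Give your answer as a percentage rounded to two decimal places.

5.36%

Nominal growth factor = 1.0410 × 1.1451 = 1.19204910
Price-level growth factor = 0.9978 × 1.0763 = 1.07393214
Real growth factor = 1.19204910 / 1.07393214 = 1.10998550
Annualized real rate = 1.10998550^(1/2) − 1 = 5.3558% → 5.36%.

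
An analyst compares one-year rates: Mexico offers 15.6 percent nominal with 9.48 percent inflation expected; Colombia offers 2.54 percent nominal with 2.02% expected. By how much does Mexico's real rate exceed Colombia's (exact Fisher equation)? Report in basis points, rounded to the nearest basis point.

Mexico: (1 + 0.1560)/(1 + 0.0948) − 1 = 5.5901%
Colombia: (1 + 0.0254)/(1 + 0.0202) − 1 = 0.5097%
Differential = 5.5901% − 0.5097% = 5.0804% → 508 basis points.

508 basis points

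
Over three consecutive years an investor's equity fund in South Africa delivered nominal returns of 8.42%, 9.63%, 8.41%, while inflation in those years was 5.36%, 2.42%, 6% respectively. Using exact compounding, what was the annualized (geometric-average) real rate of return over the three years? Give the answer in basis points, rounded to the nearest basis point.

405 basis points

Compound the nominal returns: 1.0842 × 1.0963 × 1.0841 = 1.28857043.
Compound inflation: 1.0536 × 1.0242 × 1.0600 = 1.14384295.
Deflate: 1.28857043 / 1.14384295 = 1.12652741.
Annualized real rate = 1.12652741^(1/3) − 1 = 4.0512% → 405 basis points.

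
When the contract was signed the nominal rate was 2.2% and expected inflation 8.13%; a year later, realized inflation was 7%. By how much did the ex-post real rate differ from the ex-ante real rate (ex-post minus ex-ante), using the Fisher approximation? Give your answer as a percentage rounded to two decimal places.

Ex-ante: 2.2% − 8.13% = -5.930%
Ex-post: 2.2% − 7% = -4.800%
Difference (ex-post − ex-ante) = 1.1300% → 1.13%.

1.13%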